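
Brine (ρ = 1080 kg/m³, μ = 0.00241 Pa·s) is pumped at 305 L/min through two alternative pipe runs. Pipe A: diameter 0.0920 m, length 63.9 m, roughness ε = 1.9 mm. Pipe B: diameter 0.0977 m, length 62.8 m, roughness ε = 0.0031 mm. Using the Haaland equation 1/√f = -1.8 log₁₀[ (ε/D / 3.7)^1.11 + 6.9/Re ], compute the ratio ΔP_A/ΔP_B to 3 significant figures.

Pipe A: V = Q/A = 0.005083/0.006648 = 0.7647 m/s; Re = 3.153e+04; ε/D = 0.0207; Haaland → f = 0.05051; ΔP_A = f(L/D)(ρV²/2) = 1.108e+04 Pa.
Pipe B: V = Q/A = 0.005083/0.007497 = 0.6781 m/s; Re = 2.969e+04; ε/D = 3.17e-05; Haaland → f = 0.02343; ΔP_B = f(L/D)(ρV²/2) = 3739 Pa.
ΔP_A/ΔP_B = 1.108e+04/3739 = 2.96.

ΔP_A/ΔP_B ≈ 2.96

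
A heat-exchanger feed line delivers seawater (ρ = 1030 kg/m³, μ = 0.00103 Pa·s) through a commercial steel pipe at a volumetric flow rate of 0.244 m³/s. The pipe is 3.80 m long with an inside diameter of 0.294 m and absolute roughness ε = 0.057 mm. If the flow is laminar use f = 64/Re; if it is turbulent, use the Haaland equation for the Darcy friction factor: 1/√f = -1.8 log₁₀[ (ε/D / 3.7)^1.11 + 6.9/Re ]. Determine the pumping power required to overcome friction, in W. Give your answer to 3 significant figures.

P ≈ 304 W

Cross-sectional area A = πD²/4 = π(0.294)²/4 = 0.06789 m²; mean velocity V = Q/A = 0.244/0.06789 = 3.594 m/s.
Reynolds number Re = ρVD/μ = 1030 · 3.594 · 0.294 / 0.00103 = 1.057e+06.
Re > 4000 → turbulent. Relative roughness ε/D = 5.7e-05/0.294 = 0.000194. Haaland: 1/√f = -1.8 log₁₀[(0.000194/3.7)^1.11 + 6.9/1.057e+06] = -1.8 log₁₀[1.77e-05 + 6.53e-06] = 8.308, so f = 0.01449.
Darcy-Weisbach: ΔP = f(L/D)(ρV²/2) = 0.01449·(3.8/0.294)·(1030·3.594²/2) = 0.01449·12.93·6653 = 1246 Pa.
Pumping power P = QΔP = 0.244·1246 = 304.0 W = 304 W.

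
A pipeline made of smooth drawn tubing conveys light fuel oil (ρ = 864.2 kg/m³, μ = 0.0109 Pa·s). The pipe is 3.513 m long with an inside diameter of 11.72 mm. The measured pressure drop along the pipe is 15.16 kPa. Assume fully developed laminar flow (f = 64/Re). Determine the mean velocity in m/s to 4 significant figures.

For laminar flow, f = 64/Re with Re = ρVD/μ, so Darcy-Weisbach reduces to ΔP = 32μLV/D². Solving for V: V = ΔP·D²/(32μL) = 1.516e+04·(0.01172)²/(32·0.0109·3.513) = 1.699 m/s.
Check: Re = ρVD/μ = 864.2·1.699·0.01172/0.0109 = 1579 < 2300, so the laminar assumption holds.

V ≈ 1.699 m/s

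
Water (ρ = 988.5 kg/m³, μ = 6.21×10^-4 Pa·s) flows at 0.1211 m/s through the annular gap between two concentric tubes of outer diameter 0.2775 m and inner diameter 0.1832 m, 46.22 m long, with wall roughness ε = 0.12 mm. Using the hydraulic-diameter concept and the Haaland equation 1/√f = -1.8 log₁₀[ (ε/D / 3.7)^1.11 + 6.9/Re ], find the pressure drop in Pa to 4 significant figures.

ΔP ≈ 101.8 Pa

Hydraulic diameter D_h = 4A/P = D_o - D_i = 0.2775 - 0.1832 = 0.0943 m.
Re = ρVD_h/μ = 988.5·0.1211·0.0943/0.000621 = 1.818e+04.
ε/D_h = 0.00012/0.0943 = 0.00127; Haaland gives 1/√f = -1.8 log₁₀[0.000143+0.00038] = 5.907, so f = 0.02866.
ΔP = f(L/D_h)(ρV²/2) = 0.02866·46.22/0.0943·7.248 = 101.8 Pa.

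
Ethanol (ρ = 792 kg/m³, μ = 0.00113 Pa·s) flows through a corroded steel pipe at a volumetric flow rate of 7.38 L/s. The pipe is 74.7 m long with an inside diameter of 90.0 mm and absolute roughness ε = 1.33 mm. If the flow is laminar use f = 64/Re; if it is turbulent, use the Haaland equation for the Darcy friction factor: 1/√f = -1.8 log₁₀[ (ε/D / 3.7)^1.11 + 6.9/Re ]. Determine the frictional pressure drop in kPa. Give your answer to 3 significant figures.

Q = 7.38 L/s = 7.38/1000 = 0.00738 m³/s.
Cross-sectional area A = πD²/4 = π(0.09)²/4 = 0.006362 m²; mean velocity V = Q/A = 0.00738/0.006362 = 1.16 m/s.
Reynolds number Re = ρVD/μ = 792 · 1.16 · 0.09 / 0.00113 = 7.318e+04.
Re > 4000 → turbulent. Relative roughness ε/D = 0.00133/0.09 = 0.0148. Haaland: 1/√f = -1.8 log₁₀[(0.0148/3.7)^1.11 + 6.9/7.318e+04] = -1.8 log₁₀[0.00218 + 9.43e-05] = 4.759, so f = 0.04415.
Darcy-Weisbach: ΔP = f(L/D)(ρV²/2) = 0.04415·(74.7/0.09)·(792·1.16²/2) = 0.04415·830·532.9 = 1.953e+04 Pa.
ΔP = 1.953e+04 Pa = 19.5 kPa.

ΔP ≈ 19.5 kPa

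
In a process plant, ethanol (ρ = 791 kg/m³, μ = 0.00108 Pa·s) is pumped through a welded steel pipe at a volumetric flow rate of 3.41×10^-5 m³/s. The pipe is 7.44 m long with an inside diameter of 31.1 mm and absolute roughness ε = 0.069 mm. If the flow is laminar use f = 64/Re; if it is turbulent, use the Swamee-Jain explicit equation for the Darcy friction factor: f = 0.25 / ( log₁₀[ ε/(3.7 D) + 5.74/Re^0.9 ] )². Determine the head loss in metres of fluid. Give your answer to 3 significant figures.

Cross-sectional area A = πD²/4 = π(0.0311)²/4 = 0.0007596 m²; mean velocity V = Q/A = 3.41e-05/0.0007596 = 0.04489 m/s.
Reynolds number Re = ρVD/μ = 791 · 0.04489 · 0.0311 / 0.00108 = 1022.
Re < 2300 → laminar flow, so f = 64/Re = 64/1022 = 0.06259 (the turbulent correlation is not needed).
Darcy-Weisbach: ΔP = f(L/D)(ρV²/2) = 0.06259·(7.44/0.0311)·(791·0.04489²/2) = 0.06259·239.2·0.797 = 11.93 Pa.
Head loss h_f = ΔP/(ρg) = 11.93/(791·9.81) = 0.00154 m.

h_f ≈ 0.00154 m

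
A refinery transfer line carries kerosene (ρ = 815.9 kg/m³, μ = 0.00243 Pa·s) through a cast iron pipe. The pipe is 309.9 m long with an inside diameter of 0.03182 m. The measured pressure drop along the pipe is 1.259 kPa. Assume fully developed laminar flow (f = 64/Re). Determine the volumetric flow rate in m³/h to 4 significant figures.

For laminar flow, f = 64/Re with Re = ρVD/μ, so Darcy-Weisbach reduces to ΔP = 32μLV/D². Solving for V: V = ΔP·D²/(32μL) = 1259·(0.03182)²/(32·0.00243·309.9) = 0.0529 m/s.
Check: Re = ρVD/μ = 815.9·0.0529·0.03182/0.00243 = 565.2 < 2300, so the laminar assumption holds.
Q = V·A = 0.0529·(π/4·0.03182²) = 4.207e-05 m³/s = 0.1514 m³/h.

Q ≈ 0.1514 m³/h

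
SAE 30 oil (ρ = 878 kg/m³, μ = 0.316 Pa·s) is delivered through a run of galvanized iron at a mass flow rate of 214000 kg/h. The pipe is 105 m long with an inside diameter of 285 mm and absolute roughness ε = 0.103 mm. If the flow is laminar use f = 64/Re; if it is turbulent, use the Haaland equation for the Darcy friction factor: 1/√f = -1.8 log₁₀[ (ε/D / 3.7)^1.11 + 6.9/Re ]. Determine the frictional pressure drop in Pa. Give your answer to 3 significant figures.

ṁ = 214000 kg/h = 214000/3600 = 59.44 kg/s.
A = πD²/4 = π(0.285)²/4 = 0.06379 m²; mean velocity V = ṁ/(ρA) = 59.44/(878 · 0.06379) = 1.061 m/s.
Reynolds number Re = ρVD/μ = 878 · 1.061 · 0.285 / 0.316 = 840.4.
Re < 2300 → laminar flow, so f = 64/Re = 64/840.4 = 0.07615 (the turbulent correlation is not needed).
Darcy-Weisbach: ΔP = f(L/D)(ρV²/2) = 0.07615·(105/0.285)·(878·1.061²/2) = 0.07615·368.4·494.5 = 1.387e+04 Pa.

ΔP ≈ 13900 Pa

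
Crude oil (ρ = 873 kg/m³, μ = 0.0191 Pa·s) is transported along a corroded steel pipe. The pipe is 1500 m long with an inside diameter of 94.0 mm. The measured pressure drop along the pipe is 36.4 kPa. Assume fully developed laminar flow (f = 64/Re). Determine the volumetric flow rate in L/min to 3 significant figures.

Q ≈ 146 L/min

For laminar flow, f = 64/Re with Re = ρVD/μ, so Darcy-Weisbach reduces to ΔP = 32μLV/D². Solving for V: V = ΔP·D²/(32μL) = 3.64e+04·(0.094)²/(32·0.0191·1500) = 0.3508 m/s.
Check: Re = ρVD/μ = 873·0.3508·0.094/0.0191 = 1507 < 2300, so the laminar assumption holds.
Q = V·A = 0.3508·(π/4·0.094²) = 0.002435 m³/s = 146 L/min.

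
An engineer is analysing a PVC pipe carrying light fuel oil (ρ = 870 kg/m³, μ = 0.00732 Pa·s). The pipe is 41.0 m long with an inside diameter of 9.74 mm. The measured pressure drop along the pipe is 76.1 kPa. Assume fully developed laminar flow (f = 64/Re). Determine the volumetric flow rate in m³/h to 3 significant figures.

Q ≈ 0.202 m³/h

For laminar flow, f = 64/Re with Re = ρVD/μ, so Darcy-Weisbach reduces to ΔP = 32μLV/D². Solving for V: V = ΔP·D²/(32μL) = 7.61e+04·(0.00974)²/(32·0.00732·41) = 0.7517 m/s.
Check: Re = ρVD/μ = 870·0.7517·0.00974/0.00732 = 870.2 < 2300, so the laminar assumption holds.
Q = V·A = 0.7517·(π/4·0.00974²) = 5.601e-05 m³/s = 0.202 m³/h.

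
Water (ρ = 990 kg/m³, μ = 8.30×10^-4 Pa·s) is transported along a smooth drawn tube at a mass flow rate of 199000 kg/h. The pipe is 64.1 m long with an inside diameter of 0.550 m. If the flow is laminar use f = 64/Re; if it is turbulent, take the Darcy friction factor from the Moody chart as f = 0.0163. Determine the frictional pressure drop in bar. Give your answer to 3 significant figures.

ΔP ≈ 5.19×10^-4 bar

ṁ = 199000 kg/h = 199000/3600 = 55.28 kg/s.
A = πD²/4 = π(0.55)²/4 = 0.2376 m²; mean velocity V = ṁ/(ρA) = 55.28/(990 · 0.2376) = 0.235 m/s.
Reynolds number Re = ρVD/μ = 990 · 0.235 · 0.55 / 0.00083 = 1.542e+05.
Re > 4000 → turbulent; use the Moody-chart value f = 0.0163.
Darcy-Weisbach: ΔP = f(L/D)(ρV²/2) = 0.0163·(64.1/0.55)·(990·0.235²/2) = 0.0163·116.5·27.34 = 51.94 Pa.
ΔP = 51.94 Pa = 5.19×10^-4 bar.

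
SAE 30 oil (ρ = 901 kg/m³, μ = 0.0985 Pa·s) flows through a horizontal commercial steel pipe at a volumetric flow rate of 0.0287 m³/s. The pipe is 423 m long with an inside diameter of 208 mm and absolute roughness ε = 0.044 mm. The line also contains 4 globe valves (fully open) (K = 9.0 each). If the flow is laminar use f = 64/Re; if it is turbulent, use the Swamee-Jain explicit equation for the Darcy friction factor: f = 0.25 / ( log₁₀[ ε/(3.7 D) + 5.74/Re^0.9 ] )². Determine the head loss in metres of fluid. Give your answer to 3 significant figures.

Cross-sectional area A = πD²/4 = π(0.208)²/4 = 0.03398 m²; mean velocity V = Q/A = 0.0287/0.03398 = 0.8446 m/s.
Reynolds number Re = ρVD/μ = 901 · 0.8446 · 0.208 / 0.0985 = 1607.
Re < 2300 → laminar flow, so f = 64/Re = 64/1607 = 0.03983 (the turbulent correlation is not needed).
Total minor-loss coefficient ΣK = 4·9 = 36.
ΔP = [f·L/D + ΣK]·(ρV²/2) = [0.03983·423/0.208 + 36]·(901·0.8446²/2) = [80.99 + 36]·321.4 = 3.76e+04 Pa.
Head loss h_f = ΔP/(ρg) = 3.76e+04/(901·9.81) = 4.25 m.

h_f ≈ 4.25 m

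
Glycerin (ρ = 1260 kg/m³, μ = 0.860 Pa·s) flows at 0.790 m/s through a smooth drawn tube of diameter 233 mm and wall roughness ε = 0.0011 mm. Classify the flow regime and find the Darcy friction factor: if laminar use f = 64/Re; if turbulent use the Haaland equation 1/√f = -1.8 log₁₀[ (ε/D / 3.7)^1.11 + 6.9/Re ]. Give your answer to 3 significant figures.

f ≈ 0.237

Re = ρVD/μ = 1260·0.79·0.233/0.86 = 269.7.
Re < 2300 → laminar, so f = 64/Re = 0.2373 (roughness is irrelevant in laminar flow).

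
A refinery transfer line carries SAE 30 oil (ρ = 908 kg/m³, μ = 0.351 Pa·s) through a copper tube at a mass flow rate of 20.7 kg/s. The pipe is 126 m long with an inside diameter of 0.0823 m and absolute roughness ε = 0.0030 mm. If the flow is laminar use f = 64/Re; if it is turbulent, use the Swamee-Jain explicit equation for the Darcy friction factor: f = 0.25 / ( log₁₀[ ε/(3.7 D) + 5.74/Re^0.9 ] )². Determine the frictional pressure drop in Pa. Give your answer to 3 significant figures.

A = πD²/4 = π(0.0823)²/4 = 0.00532 m²; mean velocity V = ṁ/(ρA) = 20.7/(908 · 0.00532) = 4.285 m/s.
Reynolds number Re = ρVD/μ = 908 · 4.285 · 0.0823 / 0.351 = 912.4.
Re < 2300 → laminar flow, so f = 64/Re = 64/912.4 = 0.07015 (the turbulent correlation is not needed).
Darcy-Weisbach: ΔP = f(L/D)(ρV²/2) = 0.07015·(126/0.0823)·(908·4.285²/2) = 0.07015·1531·8338 = 8.954e+05 Pa.

ΔP ≈ 895000 Pa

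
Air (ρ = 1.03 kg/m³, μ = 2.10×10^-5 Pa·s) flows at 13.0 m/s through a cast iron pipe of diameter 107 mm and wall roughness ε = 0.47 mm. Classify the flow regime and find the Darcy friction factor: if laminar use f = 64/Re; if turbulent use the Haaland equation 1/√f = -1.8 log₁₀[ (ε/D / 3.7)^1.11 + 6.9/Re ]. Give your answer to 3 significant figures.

Re = ρVD/μ = 1.03·13·0.107/2.1e-05 = 6.823e+04.
Re > 4000 → turbulent. ε/D = 0.00047/0.107 = 0.00439; Haaland: 1/√f = -1.8 log₁₀[0.000566 + 0.000101] = 5.717, so f = 0.0306.

f ≈ 0.0306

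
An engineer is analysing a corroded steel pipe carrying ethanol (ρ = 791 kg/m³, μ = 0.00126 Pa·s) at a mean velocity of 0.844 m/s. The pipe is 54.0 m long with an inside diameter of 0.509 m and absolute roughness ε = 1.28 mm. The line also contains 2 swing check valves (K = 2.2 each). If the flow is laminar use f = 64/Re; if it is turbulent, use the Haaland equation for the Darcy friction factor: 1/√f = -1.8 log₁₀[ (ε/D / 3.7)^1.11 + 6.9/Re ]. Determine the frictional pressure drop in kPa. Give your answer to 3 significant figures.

Reynolds number Re = ρVD/μ = 791 · 0.844 · 0.509 / 0.00126 = 2.697e+05.
Re > 4000 → turbulent. Relative roughness ε/D = 0.00128/0.509 = 0.00251. Haaland: 1/√f = -1.8 log₁₀[(0.00251/3.7)^1.11 + 6.9/2.697e+05] = -1.8 log₁₀[0.000305 + 2.56e-05] = 6.266, so f = 0.02547.
Total minor-loss coefficient ΣK = 2·2.2 = 4.4.
ΔP = [f·L/D + ΣK]·(ρV²/2) = [0.02547·54/0.509 + 4.4]·(791·0.844²/2) = [2.702 + 4.4]·281.7 = 2001 Pa.
ΔP = 2001 Pa = 2.00 kPa.

ΔP ≈ 2.00 kPa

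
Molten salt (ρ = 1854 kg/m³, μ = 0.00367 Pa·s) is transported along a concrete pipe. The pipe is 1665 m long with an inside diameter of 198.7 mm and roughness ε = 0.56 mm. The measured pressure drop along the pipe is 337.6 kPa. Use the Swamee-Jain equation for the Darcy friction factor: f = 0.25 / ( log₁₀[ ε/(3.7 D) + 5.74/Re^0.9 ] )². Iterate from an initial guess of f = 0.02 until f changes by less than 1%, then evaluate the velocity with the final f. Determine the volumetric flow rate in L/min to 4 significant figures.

Rearranging Darcy-Weisbach: V = √(2·ΔP·D/(f·L·ρ)). With ε/D = 0.00056/0.1987 = 0.00282, iterate starting from f = 0.02:
  f = 0.02 → V = √(2·3.376e+05·0.1987/(0.02·1665·1854)) = 1.474 m/s; Re = ρVD/μ = 1.48e+05; f → 0.02686
  f = 0.02686 → V = 1.272 m/s; Re = 1.277e+05; f → 0.02701
Converged (Δf/f < 1%). With the final f = 0.02701: V = √(2·3.376e+05·0.1987/(0.02701·1665·1854)) = 1.268 m/s.
Q = V·A = 1.268·(π/4·0.1987²) = 0.03933 m³/s = 2360 L/min.

Q ≈ 2360 L/min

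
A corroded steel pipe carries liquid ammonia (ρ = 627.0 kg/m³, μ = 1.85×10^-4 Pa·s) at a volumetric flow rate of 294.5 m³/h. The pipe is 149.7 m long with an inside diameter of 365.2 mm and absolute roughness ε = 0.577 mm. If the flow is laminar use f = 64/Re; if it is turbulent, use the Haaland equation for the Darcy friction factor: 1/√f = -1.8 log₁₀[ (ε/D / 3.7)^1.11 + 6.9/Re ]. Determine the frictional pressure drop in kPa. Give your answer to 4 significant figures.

ΔP ≈ 1.745 kPa

Q = 294.5 m³/h = 294.5/3600 = 0.08181 m³/s.
Cross-sectional area A = πD²/4 = π(0.3652)²/4 = 0.1047 m²; mean velocity V = Q/A = 0.08181/0.1047 = 0.781 m/s.
Reynolds number Re = ρVD/μ = 627 · 0.781 · 0.3652 / 0.000185 = 9.666e+05.
Re > 4000 → turbulent. Relative roughness ε/D = 0.000577/0.3652 = 0.00158. Haaland: 1/√f = -1.8 log₁₀[(0.00158/3.7)^1.11 + 6.9/9.666e+05] = -1.8 log₁₀[0.000182 + 7.14e-06] = 6.702, so f = 0.02226.
Darcy-Weisbach: ΔP = f(L/D)(ρV²/2) = 0.02226·(149.7/0.3652)·(627·0.781²/2) = 0.02226·409.9·191.2 = 1745 Pa.
ΔP = 1745 Pa = 1.745 kPa.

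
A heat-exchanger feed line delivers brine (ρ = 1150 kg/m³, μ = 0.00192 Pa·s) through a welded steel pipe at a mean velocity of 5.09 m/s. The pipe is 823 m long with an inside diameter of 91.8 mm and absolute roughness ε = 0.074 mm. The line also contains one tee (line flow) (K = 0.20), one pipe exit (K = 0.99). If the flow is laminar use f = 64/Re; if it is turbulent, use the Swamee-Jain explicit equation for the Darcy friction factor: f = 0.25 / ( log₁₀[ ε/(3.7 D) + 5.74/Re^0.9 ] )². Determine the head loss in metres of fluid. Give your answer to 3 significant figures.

Reynolds number Re = ρVD/μ = 1150 · 5.09 · 0.0918 / 0.00192 = 2.799e+05.
Re > 4000 → turbulent. Relative roughness ε/D = 7.4e-05/0.0918 = 0.000806. Swamee-Jain: f = 0.25/(log₁₀[0.000806/3.7 + 5.74/2.799e+05^0.9])² = 0.25/(log₁₀[0.000218 + 7.19e-05])² = 0.25/(-3.538)² = 0.01997.
Total minor-loss coefficient ΣK = 1·0.2 + 1·0.99 = 1.19.
ΔP = [f·L/D + ΣK]·(ρV²/2) = [0.01997·823/0.0918 + 1.19]·(1150·5.09²/2) = [179.1 + 1.19]·1.49e+04 = 2.685e+06 Pa.
Head loss h_f = ΔP/(ρg) = 2.685e+06/(1150·9.81) = 238 m.

h_f ≈ 238 m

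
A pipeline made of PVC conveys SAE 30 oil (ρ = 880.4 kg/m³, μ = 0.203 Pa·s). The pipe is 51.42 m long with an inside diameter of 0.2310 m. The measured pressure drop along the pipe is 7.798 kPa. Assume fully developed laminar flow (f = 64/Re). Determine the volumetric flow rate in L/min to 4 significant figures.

Q ≈ 3133 L/min

For laminar flow, f = 64/Re with Re = ρVD/μ, so Darcy-Weisbach reduces to ΔP = 32μLV/D². Solving for V: V = ΔP·D²/(32μL) = 7798·(0.231)²/(32·0.203·51.42) = 1.246 m/s.
Check: Re = ρVD/μ = 880.4·1.246·0.231/0.203 = 1248 < 2300, so the laminar assumption holds.
Q = V·A = 1.246·(π/4·0.231²) = 0.05221 m³/s = 3133 L/min.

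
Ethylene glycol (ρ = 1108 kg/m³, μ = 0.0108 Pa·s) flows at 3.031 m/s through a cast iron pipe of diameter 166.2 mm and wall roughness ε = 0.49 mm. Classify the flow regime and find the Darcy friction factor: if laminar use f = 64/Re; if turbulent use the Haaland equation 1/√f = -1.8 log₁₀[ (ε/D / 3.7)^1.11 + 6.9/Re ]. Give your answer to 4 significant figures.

Re = ρVD/μ = 1108·3.031·0.1662/0.0108 = 5.168e+04.
Re > 4000 → turbulent. ε/D = 0.00049/0.1662 = 0.00295; Haaland: 1/√f = -1.8 log₁₀[0.000364 + 0.000134] = 5.947, so f = 0.02828.

f ≈ 0.02828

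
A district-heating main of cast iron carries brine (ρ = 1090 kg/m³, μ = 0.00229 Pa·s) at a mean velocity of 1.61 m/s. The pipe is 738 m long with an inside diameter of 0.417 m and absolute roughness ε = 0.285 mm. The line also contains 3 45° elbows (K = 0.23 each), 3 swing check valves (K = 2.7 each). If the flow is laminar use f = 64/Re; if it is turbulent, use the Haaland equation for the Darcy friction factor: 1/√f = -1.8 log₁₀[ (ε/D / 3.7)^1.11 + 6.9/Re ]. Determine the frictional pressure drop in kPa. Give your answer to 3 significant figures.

Reynolds number Re = ρVD/μ = 1090 · 1.61 · 0.417 / 0.00229 = 3.196e+05.
Re > 4000 → turbulent. Relative roughness ε/D = 0.000285/0.417 = 0.000683. Haaland: 1/√f = -1.8 log₁₀[(0.000683/3.7)^1.11 + 6.9/3.196e+05] = -1.8 log₁₀[7.18e-05 + 2.16e-05] = 7.254, so f = 0.019.
Total minor-loss coefficient ΣK = 3·0.23 + 3·2.7 = 8.79.
ΔP = [f·L/D + ΣK]·(ρV²/2) = [0.019·738/0.417 + 8.79]·(1090·1.61²/2) = [33.63 + 8.79]·1413 = 5.993e+04 Pa.
ΔP = 5.993e+04 Pa = 59.9 kPa.

ΔP ≈ 59.9 kPa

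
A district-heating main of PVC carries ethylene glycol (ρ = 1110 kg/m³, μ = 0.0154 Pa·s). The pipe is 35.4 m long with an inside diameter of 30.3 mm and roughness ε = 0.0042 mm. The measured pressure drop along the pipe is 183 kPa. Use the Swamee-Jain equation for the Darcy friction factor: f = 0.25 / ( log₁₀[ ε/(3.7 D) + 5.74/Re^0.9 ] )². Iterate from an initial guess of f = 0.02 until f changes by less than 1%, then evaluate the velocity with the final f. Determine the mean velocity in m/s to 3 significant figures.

Rearranging Darcy-Weisbach: V = √(2·ΔP·D/(f·L·ρ)). With ε/D = 4.2e-06/0.0303 = 0.000139, iterate starting from f = 0.02:
  f = 0.02 → V = √(2·1.83e+05·0.0303/(0.02·35.4·1110)) = 3.757 m/s; Re = ρVD/μ = 8204; f → 0.03295
  f = 0.03295 → V = 2.927 m/s; Re = 6391; f → 0.03537
  f = 0.03537 → V = 2.825 m/s; Re = 6169; f → 0.03573
  f = 0.03573 → V = 2.81 m/s; Re = 6138; f → 0.03579
Converged (Δf/f < 1%). With the final f = 0.03579: V = √(2·1.83e+05·0.0303/(0.03579·35.4·1110)) = 2.808 m/s.

V ≈ 2.81 m/s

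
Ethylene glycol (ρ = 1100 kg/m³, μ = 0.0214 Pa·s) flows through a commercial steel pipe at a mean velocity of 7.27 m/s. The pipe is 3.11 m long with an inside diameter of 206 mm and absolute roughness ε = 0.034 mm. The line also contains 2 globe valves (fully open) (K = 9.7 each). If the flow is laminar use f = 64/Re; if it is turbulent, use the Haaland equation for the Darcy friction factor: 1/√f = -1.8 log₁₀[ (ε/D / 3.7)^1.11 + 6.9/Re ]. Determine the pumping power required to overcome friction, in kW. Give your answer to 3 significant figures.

Reynolds number Re = ρVD/μ = 1100 · 7.27 · 0.206 / 0.0214 = 7.698e+04.
Re > 4000 → turbulent. Relative roughness ε/D = 3.4e-05/0.206 = 0.000165. Haaland: 1/√f = -1.8 log₁₀[(0.000165/3.7)^1.11 + 6.9/7.698e+04] = -1.8 log₁₀[1.48e-05 + 8.96e-05] = 7.166, so f = 0.01947.
Total minor-loss coefficient ΣK = 2·9.7 = 19.4.
ΔP = [f·L/D + ΣK]·(ρV²/2) = [0.01947·3.11/0.206 + 19.4]·(1100·7.27²/2) = [0.294 + 19.4]·2.907e+04 = 5.725e+05 Pa.
Q = V·A = 7.27·0.03333 = 0.2423 m³/s.
Pumping power P = QΔP = 0.2423·5.725e+05 = 138700 W = 139 kW.

P ≈ 139 kW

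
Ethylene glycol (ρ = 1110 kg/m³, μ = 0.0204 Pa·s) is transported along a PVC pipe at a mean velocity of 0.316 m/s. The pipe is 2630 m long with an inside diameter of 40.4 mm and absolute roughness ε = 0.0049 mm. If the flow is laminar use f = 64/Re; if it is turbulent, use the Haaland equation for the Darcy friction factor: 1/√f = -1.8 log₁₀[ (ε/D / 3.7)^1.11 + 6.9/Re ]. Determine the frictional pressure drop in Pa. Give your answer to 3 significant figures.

Reynolds number Re = ρVD/μ = 1110 · 0.316 · 0.0404 / 0.0204 = 694.6.
Re < 2300 → laminar flow, so f = 64/Re = 64/694.6 = 0.09213 (the turbulent correlation is not needed).
Darcy-Weisbach: ΔP = f(L/D)(ρV²/2) = 0.09213·(2630/0.0404)·(1110·0.316²/2) = 0.09213·6.51e+04·55.42 = 3.324e+05 Pa.

ΔP ≈ 332000 Pa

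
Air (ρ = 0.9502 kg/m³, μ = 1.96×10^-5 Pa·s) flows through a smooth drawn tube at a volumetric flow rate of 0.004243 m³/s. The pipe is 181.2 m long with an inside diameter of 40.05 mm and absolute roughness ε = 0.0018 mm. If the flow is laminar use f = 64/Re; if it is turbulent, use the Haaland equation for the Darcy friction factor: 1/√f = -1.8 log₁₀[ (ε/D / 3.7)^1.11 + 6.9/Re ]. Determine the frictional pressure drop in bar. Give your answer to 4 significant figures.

Cross-sectional area A = πD²/4 = π(0.04005)²/4 = 0.00126 m²; mean velocity V = Q/A = 0.004243/0.00126 = 3.368 m/s.
Reynolds number Re = ρVD/μ = 0.9502 · 3.368 · 0.04005 / 1.96e-05 = 6539.
Re > 4000 → turbulent. Relative roughness ε/D = 1.8e-06/0.04005 = 4.49e-05. Haaland: 1/√f = -1.8 log₁₀[(4.49e-05/3.7)^1.11 + 6.9/6539] = -1.8 log₁₀[3.5e-06 + 0.00106] = 5.355, so f = 0.03487.
Darcy-Weisbach: ΔP = f(L/D)(ρV²/2) = 0.03487·(181.2/0.04005)·(0.9502·3.368²/2) = 0.03487·4524·5.389 = 850.2 Pa.
ΔP = 850.2 Pa = 0.008502 bar.

ΔP ≈ 0.008502 bar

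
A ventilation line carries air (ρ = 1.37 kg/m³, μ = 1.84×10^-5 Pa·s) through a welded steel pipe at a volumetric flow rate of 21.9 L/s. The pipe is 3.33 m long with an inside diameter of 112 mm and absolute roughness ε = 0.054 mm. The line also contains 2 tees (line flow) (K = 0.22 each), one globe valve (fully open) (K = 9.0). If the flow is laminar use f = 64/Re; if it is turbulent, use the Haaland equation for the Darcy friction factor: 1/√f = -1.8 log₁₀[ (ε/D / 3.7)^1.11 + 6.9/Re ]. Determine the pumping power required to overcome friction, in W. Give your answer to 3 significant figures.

Q = 21.9 L/s = 21.9/1000 = 0.0219 m³/s.
Cross-sectional area A = πD²/4 = π(0.112)²/4 = 0.009852 m²; mean velocity V = Q/A = 0.0219/0.009852 = 2.223 m/s.
Reynolds number Re = ρVD/μ = 1.37 · 2.223 · 0.112 / 1.84e-05 = 1.854e+04.
Re > 4000 → turbulent. Relative roughness ε/D = 5.4e-05/0.112 = 0.000482. Haaland: 1/√f = -1.8 log₁₀[(0.000482/3.7)^1.11 + 6.9/1.854e+04] = -1.8 log₁₀[4.87e-05 + 0.000372] = 6.076, so f = 0.02708.
Total minor-loss coefficient ΣK = 2·0.22 + 1·9 = 9.44.
ΔP = [f·L/D + ΣK]·(ρV²/2) = [0.02708·3.33/0.112 + 9.44]·(1.37·2.223²/2) = [0.8053 + 9.44]·3.385 = 34.68 Pa.
Pumping power P = QΔP = 0.0219·34.68 = 0.7594 W = 0.759 W.

P ≈ 0.759 W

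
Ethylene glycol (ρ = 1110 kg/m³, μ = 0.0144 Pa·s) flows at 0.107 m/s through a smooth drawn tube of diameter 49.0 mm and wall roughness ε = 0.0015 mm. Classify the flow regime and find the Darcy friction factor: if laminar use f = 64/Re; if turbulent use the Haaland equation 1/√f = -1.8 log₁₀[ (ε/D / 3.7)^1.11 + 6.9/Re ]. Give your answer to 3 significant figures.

f ≈ 0.158

Re = ρVD/μ = 1110·0.107·0.049/0.0144 = 404.1.
Re < 2300 → laminar, so f = 64/Re = 0.1584 (roughness is irrelevant in laminar flow).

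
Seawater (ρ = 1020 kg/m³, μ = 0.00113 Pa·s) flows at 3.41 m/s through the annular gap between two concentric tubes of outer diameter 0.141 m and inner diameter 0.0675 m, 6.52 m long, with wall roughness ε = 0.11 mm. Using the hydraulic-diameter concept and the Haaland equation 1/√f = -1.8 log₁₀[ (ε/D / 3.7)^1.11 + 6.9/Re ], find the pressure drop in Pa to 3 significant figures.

ΔP ≈ 11900 Pa

Hydraulic diameter D_h = 4A/P = D_o - D_i = 0.141 - 0.0675 = 0.0735 m.
Re = ρVD_h/μ = 1020·3.41·0.0735/0.00113 = 2.262e+05.
ε/D_h = 0.00011/0.0735 = 0.0015; Haaland gives 1/√f = -1.8 log₁₀[0.000171+3.05e-05] = 6.651, so f = 0.0226.
ΔP = f(L/D_h)(ρV²/2) = 0.0226·6.52/0.0735·5930 = 1.189e+04 Pa.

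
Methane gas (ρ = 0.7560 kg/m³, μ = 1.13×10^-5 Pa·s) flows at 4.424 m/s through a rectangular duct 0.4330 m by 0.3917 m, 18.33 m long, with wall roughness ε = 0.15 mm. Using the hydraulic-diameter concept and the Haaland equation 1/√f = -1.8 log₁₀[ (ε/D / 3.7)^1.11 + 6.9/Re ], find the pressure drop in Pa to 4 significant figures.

ΔP ≈ 6.252 Pa

Hydraulic diameter D_h = 4A/P = 4·(0.433·0.3917)/(2·(0.433+0.3917)) = 0.6784/1.649 = 0.4113 m.
Re = ρVD_h/μ = 0.756·4.424·0.4113/1.13e-05 = 1.217e+05.
ε/D_h = 0.00015/0.4113 = 0.000365; Haaland gives 1/√f = -1.8 log₁₀[3.57e-05+5.67e-05] = 7.262, so f = 0.01896.
ΔP = f(L/D_h)(ρV²/2) = 0.01896·18.33/0.4113·7.398 = 6.252 Pa.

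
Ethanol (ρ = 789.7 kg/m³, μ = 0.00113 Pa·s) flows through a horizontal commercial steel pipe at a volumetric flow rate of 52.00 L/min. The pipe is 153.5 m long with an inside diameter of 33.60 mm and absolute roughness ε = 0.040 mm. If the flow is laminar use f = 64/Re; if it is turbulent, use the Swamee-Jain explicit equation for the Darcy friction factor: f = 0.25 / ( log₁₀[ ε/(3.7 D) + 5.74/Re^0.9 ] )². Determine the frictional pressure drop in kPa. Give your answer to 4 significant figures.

ΔP ≈ 47.93 kPa

Q = 52.00 L/min = 52.00/60000 = 0.0008667 m³/s.
Cross-sectional area A = πD²/4 = π(0.0336)²/4 = 0.0008867 m²; mean velocity V = Q/A = 0.0008667/0.0008867 = 0.9774 m/s.
Reynolds number Re = ρVD/μ = 789.7 · 0.9774 · 0.0336 / 0.00113 = 2.295e+04.
Re > 4000 → turbulent. Relative roughness ε/D = 4e-05/0.0336 = 0.00119. Swamee-Jain: f = 0.25/(log₁₀[0.00119/3.7 + 5.74/2.295e+04^0.9])² = 0.25/(log₁₀[0.000322 + 0.000683])² = 0.25/(-2.998)² = 0.02781.
Darcy-Weisbach: ΔP = f(L/D)(ρV²/2) = 0.02781·(153.5/0.0336)·(789.7·0.9774²/2) = 0.02781·4568·377.2 = 4.793e+04 Pa.
ΔP = 4.793e+04 Pa = 47.93 kPa.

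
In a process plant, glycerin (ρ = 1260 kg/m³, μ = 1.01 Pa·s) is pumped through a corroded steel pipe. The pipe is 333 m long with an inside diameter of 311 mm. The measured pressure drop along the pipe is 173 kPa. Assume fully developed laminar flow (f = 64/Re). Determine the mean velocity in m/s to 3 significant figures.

V ≈ 1.55 m/s

For laminar flow, f = 64/Re with Re = ρVD/μ, so Darcy-Weisbach reduces to ΔP = 32μLV/D². Solving for V: V = ΔP·D²/(32μL) = 1.73e+05·(0.311)²/(32·1.01·333) = 1.555 m/s.
Check: Re = ρVD/μ = 1260·1.555·0.311/1.01 = 603.2 < 2300, so the laminar assumption holds.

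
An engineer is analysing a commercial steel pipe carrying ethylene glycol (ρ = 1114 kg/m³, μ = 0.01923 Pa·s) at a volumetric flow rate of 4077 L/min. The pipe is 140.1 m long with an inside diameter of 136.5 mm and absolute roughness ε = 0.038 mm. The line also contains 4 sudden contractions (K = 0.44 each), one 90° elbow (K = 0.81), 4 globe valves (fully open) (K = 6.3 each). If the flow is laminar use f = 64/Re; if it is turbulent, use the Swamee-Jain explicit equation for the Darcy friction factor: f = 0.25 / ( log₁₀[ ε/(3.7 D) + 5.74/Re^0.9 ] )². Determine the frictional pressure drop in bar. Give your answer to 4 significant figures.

Q = 4077 L/min = 4077/60000 = 0.06795 m³/s.
Cross-sectional area A = πD²/4 = π(0.1365)²/4 = 0.01463 m²; mean velocity V = Q/A = 0.06795/0.01463 = 4.643 m/s.
Reynolds number Re = ρVD/μ = 1114 · 4.643 · 0.1365 / 0.0192 = 3.672e+04.
Re > 4000 → turbulent. Relative roughness ε/D = 3.8e-05/0.1365 = 0.000278. Swamee-Jain: f = 0.25/(log₁₀[0.000278/3.7 + 5.74/3.672e+04^0.9])² = 0.25/(log₁₀[7.52e-05 + 0.000447])² = 0.25/(-3.282)² = 0.02321.
Total minor-loss coefficient ΣK = 4·0.44 + 1·0.81 + 4·6.3 = 27.8.
ΔP = [f·L/D + ΣK]·(ρV²/2) = [0.02321·140.1/0.1365 + 27.8]·(1114·4.643²/2) = [23.82 + 27.8]·1.201e+04 = 6.196e+05 Pa.
ΔP = 6.196e+05 Pa = 6.196 bar.

ΔP ≈ 6.196 bar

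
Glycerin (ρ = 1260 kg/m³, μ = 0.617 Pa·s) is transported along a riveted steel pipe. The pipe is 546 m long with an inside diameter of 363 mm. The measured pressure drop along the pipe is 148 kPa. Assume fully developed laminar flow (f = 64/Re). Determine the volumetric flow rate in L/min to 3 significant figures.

For laminar flow, f = 64/Re with Re = ρVD/μ, so Darcy-Weisbach reduces to ΔP = 32μLV/D². Solving for V: V = ΔP·D²/(32μL) = 1.48e+05·(0.363)²/(32·0.617·546) = 1.809 m/s.
Check: Re = ρVD/μ = 1260·1.809·0.363/0.617 = 1341 < 2300, so the laminar assumption holds.
Q = V·A = 1.809·(π/4·0.363²) = 0.1872 m³/s = 11200 L/min.

Q ≈ 11200 L/min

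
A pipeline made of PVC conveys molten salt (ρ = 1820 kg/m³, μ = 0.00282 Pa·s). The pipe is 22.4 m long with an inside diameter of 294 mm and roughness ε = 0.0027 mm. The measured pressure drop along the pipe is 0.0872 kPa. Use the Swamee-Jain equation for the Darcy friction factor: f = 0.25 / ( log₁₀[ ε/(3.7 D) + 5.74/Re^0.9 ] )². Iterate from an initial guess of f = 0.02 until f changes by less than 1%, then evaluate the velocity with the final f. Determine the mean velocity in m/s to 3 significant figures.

Rearranging Darcy-Weisbach: V = √(2·ΔP·D/(f·L·ρ)). With ε/D = 2.7e-06/0.294 = 9.18e-06, iterate starting from f = 0.02:
  f = 0.02 → V = √(2·87.2·0.294/(0.02·22.4·1820)) = 0.2508 m/s; Re = ρVD/μ = 4.758e+04; f → 0.02103
  f = 0.02103 → V = 0.2445 m/s; Re = 4.64e+04; f → 0.02115
Converged (Δf/f < 1%). With the final f = 0.02115: V = √(2·87.2·0.294/(0.02115·22.4·1820)) = 0.2438 m/s.

V ≈ 0.244 m/s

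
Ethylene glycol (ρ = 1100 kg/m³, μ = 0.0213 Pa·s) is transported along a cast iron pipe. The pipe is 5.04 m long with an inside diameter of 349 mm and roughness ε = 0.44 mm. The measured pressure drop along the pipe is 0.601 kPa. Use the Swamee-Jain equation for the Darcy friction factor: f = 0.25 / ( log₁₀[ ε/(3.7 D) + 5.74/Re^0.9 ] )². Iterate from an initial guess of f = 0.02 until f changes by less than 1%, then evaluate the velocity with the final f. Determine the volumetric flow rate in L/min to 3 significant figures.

Q ≈ 9660 L/min

Rearranging Darcy-Weisbach: V = √(2·ΔP·D/(f·L·ρ)). With ε/D = 0.00044/0.349 = 0.00126, iterate starting from f = 0.02:
  f = 0.02 → V = √(2·601·0.349/(0.02·5.04·1100)) = 1.945 m/s; Re = ρVD/μ = 3.506e+04; f → 0.02613
  f = 0.02613 → V = 1.702 m/s; Re = 3.067e+04; f → 0.02666
  f = 0.02666 → V = 1.685 m/s; Re = 3.036e+04; f → 0.0267
Converged (Δf/f < 1%). With the final f = 0.0267: V = √(2·601·0.349/(0.0267·5.04·1100)) = 1.683 m/s.
Q = V·A = 1.683·(π/4·0.349²) = 0.161 m³/s = 9660 L/min.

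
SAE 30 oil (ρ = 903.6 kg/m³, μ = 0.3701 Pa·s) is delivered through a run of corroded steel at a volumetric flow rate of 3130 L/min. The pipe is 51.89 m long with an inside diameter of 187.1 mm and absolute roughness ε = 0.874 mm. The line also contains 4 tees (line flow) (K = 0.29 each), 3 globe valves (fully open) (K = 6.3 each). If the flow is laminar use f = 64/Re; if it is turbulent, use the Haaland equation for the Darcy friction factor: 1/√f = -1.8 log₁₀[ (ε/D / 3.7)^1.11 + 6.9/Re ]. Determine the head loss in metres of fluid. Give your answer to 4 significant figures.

h_f ≈ 7.438 m

Q = 3130 L/min = 3130/60000 = 0.05217 m³/s.
Cross-sectional area A = πD²/4 = π(0.1871)²/4 = 0.02749 m²; mean velocity V = Q/A = 0.05217/0.02749 = 1.897 m/s.
Reynolds number Re = ρVD/μ = 903.6 · 1.897 · 0.1871 / 0.37 = 866.7.
Re < 2300 → laminar flow, so f = 64/Re = 64/866.7 = 0.07384 (the turbulent correlation is not needed).
Total minor-loss coefficient ΣK = 4·0.29 + 3·6.3 = 20.1.
ΔP = [f·L/D + ΣK]·(ρV²/2) = [0.07384·51.89/0.1871 + 20.1]·(903.6·1.897²/2) = [20.48 + 20.1]·1627 = 6.594e+04 Pa.
Head loss h_f = ΔP/(ρg) = 6.594e+04/(903.6·9.81) = 7.438 m.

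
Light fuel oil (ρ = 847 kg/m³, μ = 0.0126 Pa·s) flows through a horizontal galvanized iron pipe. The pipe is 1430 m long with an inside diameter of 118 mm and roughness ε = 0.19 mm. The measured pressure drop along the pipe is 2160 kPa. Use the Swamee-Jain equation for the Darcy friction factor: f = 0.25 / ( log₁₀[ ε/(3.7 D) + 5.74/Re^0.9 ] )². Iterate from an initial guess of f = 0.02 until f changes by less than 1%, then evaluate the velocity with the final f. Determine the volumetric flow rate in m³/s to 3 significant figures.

Q ≈ 0.0429 m³/s

Rearranging Darcy-Weisbach: V = √(2·ΔP·D/(f·L·ρ)). With ε/D = 0.00019/0.118 = 0.00161, iterate starting from f = 0.02:
  f = 0.02 → V = √(2·2.16e+06·0.118/(0.02·1430·847)) = 4.587 m/s; Re = ρVD/μ = 3.639e+04; f → 0.02683
  f = 0.02683 → V = 3.961 m/s; Re = 3.142e+04; f → 0.02737
  f = 0.02737 → V = 3.921 m/s; Re = 3.111e+04; f → 0.02741
Converged (Δf/f < 1%). With the final f = 0.02741: V = √(2·2.16e+06·0.118/(0.02741·1430·847)) = 3.919 m/s.
Q = V·A = 3.919·(π/4·0.118²) = 0.04286 m³/s = 0.0429 m³/s.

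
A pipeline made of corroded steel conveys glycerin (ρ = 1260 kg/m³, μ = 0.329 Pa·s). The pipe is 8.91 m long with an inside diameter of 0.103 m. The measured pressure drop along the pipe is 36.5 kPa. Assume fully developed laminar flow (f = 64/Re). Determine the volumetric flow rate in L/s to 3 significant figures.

Q ≈ 34.4 L/s

For laminar flow, f = 64/Re with Re = ρVD/μ, so Darcy-Weisbach reduces to ΔP = 32μLV/D². Solving for V: V = ΔP·D²/(32μL) = 3.65e+04·(0.103)²/(32·0.329·8.91) = 4.128 m/s.
Check: Re = ρVD/μ = 1260·4.128·0.103/0.329 = 1628 < 2300, so the laminar assumption holds.
Q = V·A = 4.128·(π/4·0.103²) = 0.0344 m³/s = 34.4 L/s.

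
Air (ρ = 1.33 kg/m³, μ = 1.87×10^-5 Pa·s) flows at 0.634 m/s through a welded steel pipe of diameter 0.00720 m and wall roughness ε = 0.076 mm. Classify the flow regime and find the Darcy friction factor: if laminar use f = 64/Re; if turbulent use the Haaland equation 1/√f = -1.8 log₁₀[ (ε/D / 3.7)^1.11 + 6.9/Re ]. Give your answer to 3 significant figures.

Re = ρVD/μ = 1.33·0.634·0.0072/1.87e-05 = 324.7.
Re < 2300 → laminar, so f = 64/Re = 0.1971 (roughness is irrelevant in laminar flow).

f ≈ 0.197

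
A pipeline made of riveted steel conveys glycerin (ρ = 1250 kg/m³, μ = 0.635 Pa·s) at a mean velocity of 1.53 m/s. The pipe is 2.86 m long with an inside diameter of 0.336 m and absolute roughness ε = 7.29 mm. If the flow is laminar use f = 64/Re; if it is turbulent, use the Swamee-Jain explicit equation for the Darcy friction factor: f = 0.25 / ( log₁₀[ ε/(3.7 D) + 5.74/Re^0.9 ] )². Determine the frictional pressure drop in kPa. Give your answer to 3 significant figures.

Reynolds number Re = ρVD/μ = 1250 · 1.53 · 0.336 / 0.635 = 1012.
Re < 2300 → laminar flow, so f = 64/Re = 64/1012 = 0.06324 (the turbulent correlation is not needed).
Darcy-Weisbach: ΔP = f(L/D)(ρV²/2) = 0.06324·(2.86/0.336)·(1250·1.53²/2) = 0.06324·8.512·1463 = 787.6 Pa.
ΔP = 787.6 Pa = 0.788 kPa.

ΔP ≈ 0.788 kPa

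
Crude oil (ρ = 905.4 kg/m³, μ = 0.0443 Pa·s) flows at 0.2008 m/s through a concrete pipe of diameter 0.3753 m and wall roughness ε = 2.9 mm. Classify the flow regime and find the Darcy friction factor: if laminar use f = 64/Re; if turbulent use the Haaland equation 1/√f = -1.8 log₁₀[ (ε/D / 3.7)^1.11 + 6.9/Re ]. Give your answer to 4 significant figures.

Re = ρVD/μ = 905.4·0.2008·0.3753/0.0443 = 1540.
Re < 2300 → laminar, so f = 64/Re = 0.04155 (roughness is irrelevant in laminar flow).

f ≈ 0.04155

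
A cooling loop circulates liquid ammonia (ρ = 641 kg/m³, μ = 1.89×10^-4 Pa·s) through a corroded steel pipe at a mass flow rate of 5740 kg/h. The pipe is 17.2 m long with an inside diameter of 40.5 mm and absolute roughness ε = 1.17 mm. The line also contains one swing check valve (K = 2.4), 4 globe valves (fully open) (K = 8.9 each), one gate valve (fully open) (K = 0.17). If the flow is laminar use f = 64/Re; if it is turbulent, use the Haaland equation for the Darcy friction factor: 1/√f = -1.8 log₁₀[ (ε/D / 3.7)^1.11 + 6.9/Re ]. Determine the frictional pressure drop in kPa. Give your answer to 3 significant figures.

ṁ = 5740 kg/h = 5740/3600 = 1.594 kg/s.
A = πD²/4 = π(0.0405)²/4 = 0.001288 m²; mean velocity V = ṁ/(ρA) = 1.594/(641 · 0.001288) = 1.931 m/s.
Reynolds number Re = ρVD/μ = 641 · 1.931 · 0.0405 / 0.000189 = 2.652e+05.
Re > 4000 → turbulent. Relative roughness ε/D = 0.00117/0.0405 = 0.0289. Haaland: 1/√f = -1.8 log₁₀[(0.0289/3.7)^1.11 + 6.9/2.652e+05] = -1.8 log₁₀[0.00458 + 2.6e-05] = 4.206, so f = 0.05652.
Total minor-loss coefficient ΣK = 1·2.4 + 4·8.9 + 1·0.17 = 38.2.
ΔP = [f·L/D + ΣK]·(ρV²/2) = [0.05652·17.2/0.0405 + 38.2]·(641·1.931²/2) = [24 + 38.2]·1195 = 7.429e+04 Pa.
ΔP = 7.429e+04 Pa = 74.3 kPa.

ΔP ≈ 74.3 kPa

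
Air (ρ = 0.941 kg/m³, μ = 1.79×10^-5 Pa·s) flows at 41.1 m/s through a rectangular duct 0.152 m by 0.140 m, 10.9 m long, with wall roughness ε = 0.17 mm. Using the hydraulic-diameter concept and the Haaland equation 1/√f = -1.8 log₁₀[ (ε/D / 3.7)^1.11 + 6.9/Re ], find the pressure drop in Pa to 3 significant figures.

Hydraulic diameter D_h = 4A/P = 4·(0.152·0.14)/(2·(0.152+0.14)) = 0.08512/0.584 = 0.1458 m.
Re = ρVD_h/μ = 0.941·41.1·0.1458/1.79e-05 = 3.149e+05.
ε/D_h = 0.00017/0.1458 = 0.00117; Haaland gives 1/√f = -1.8 log₁₀[0.00013+2.19e-05] = 6.874, so f = 0.02116.
ΔP = f(L/D_h)(ρV²/2) = 0.02116·10.9/0.1458·794.8 = 1258 Pa.

ΔP ≈ 1260 Pa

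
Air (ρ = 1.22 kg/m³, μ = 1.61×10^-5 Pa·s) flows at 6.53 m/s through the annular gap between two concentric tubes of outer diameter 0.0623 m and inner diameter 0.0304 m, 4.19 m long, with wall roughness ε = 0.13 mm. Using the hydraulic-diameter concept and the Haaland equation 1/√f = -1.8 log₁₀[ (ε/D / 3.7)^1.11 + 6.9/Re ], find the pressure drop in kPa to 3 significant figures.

ΔP ≈ 0.116 kPa

Hydraulic diameter D_h = 4A/P = D_o - D_i = 0.0623 - 0.0304 = 0.0319 m.
Re = ρVD_h/μ = 1.22·6.53·0.0319/1.61e-05 = 1.578e+04.
ε/D_h = 0.00013/0.0319 = 0.00408; Haaland gives 1/√f = -1.8 log₁₀[0.000521+0.000437] = 5.434, so f = 0.03387.
ΔP = f(L/D_h)(ρV²/2) = 0.03387·4.19/0.0319·26.01 = 115.7 Pa.
ΔP = 0.116 kPa.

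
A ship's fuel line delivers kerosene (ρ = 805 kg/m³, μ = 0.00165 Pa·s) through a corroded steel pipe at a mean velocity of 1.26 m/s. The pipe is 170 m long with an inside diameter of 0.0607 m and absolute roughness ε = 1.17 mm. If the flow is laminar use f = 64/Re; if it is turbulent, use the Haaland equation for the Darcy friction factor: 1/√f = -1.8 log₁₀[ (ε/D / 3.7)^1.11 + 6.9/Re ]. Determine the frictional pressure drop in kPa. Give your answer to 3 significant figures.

Reynolds number Re = ρVD/μ = 805 · 1.26 · 0.0607 / 0.00165 = 3.731e+04.
Re > 4000 → turbulent. Relative roughness ε/D = 0.00117/0.0607 = 0.0193. Haaland: 1/√f = -1.8 log₁₀[(0.0193/3.7)^1.11 + 6.9/3.731e+04] = -1.8 log₁₀[0.00292 + 0.000185] = 4.514, so f = 0.04908.
Darcy-Weisbach: ΔP = f(L/D)(ρV²/2) = 0.04908·(170/0.0607)·(805·1.26²/2) = 0.04908·2801·639 = 8.784e+04 Pa.
ΔP = 8.784e+04 Pa = 87.8 kPa.

ΔP ≈ 87.8 kPa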